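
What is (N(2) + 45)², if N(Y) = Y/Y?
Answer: 2116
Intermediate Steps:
N(Y) = 1
(N(2) + 45)² = (1 + 45)² = 46² = 2116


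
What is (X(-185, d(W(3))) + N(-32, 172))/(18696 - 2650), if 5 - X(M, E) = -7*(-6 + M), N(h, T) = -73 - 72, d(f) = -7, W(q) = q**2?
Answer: -1477/16046 ≈ -0.092048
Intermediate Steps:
N(h, T) = -145
X(M, E) = -37 + 7*M (X(M, E) = 5 - (-7)*(-6 + M) = 5 - (42 - 7*M) = 5 + (-42 + 7*M) = -37 + 7*M)
(X(-185, d(W(3))) + N(-32, 172))/(18696 - 2650) = ((-37 + 7*(-185)) - 145)/(18696 - 2650) = ((-37 - 1295) - 145)/16046 = (-1332 - 145)*(1/16046) = -1477*1/16046 = -1477/16046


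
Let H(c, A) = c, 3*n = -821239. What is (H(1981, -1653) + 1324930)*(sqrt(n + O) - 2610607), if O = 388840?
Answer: -3464043144977 + 1326911*sqrt(1035843)/3 ≈ -3.4636e+12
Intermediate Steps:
n = -821239/3 (n = (1/3)*(-821239) = -821239/3 ≈ -2.7375e+5)
(H(1981, -1653) + 1324930)*(sqrt(n + O) - 2610607) = (1981 + 1324930)*(sqrt(-821239/3 + 388840) - 2610607) = 1326911*(sqrt(345281/3) - 2610607) = 1326911*(sqrt(1035843)/3 - 2610607) = 1326911*(-2610607 + sqrt(1035843)/3) = -3464043144977 + 1326911*sqrt(1035843)/3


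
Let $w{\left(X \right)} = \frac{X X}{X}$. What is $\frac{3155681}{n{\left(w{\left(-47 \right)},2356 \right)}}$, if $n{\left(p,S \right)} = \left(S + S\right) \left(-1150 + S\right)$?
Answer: $\frac{3155681}{5682672} \approx 0.55532$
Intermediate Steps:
$w{\left(X \right)} = X$ ($w{\left(X \right)} = \frac{X^{2}}{X} = X$)
$n{\left(p,S \right)} = 2 S \left(-1150 + S\right)$
$\frac{3155681}{n{\left(w{\left(-47 \right)},2356 \right)}} = \frac{3155681}{2 \cdot 2356 \left(-1150 + 2356\right)} = \frac{3155681}{2 \cdot 2356 \cdot 1206} = \frac{3155681}{5682672}$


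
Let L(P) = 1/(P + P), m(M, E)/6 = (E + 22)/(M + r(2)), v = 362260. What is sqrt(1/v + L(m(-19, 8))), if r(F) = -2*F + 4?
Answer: I*sqrt(62332085770)/1086780 ≈ 0.22973*I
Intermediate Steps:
r(F) = 4 - 2*F
m(M, E) = 6*(22 + E)/M (m(M, E) = 6*((E + 22)/(M + (4 - 2*2))) = 6*((22 + E)/(M + (4 - 4))) = 6*((22 + E)/(M + 0)) = 6*((22 + E)/M) = 6*(22 + E)/M)
L(P) = 1/(2*P)
sqrt(1/v + L(m(-19, 8))) = sqrt(1/362260 + 1/(2*((6*(22 + 8)/(-19))))) = sqrt(1/362260 + 1/(2*((6*(-1/19)*30)))) = sqrt(1/362260 + 1/(2*(-180/19))) = sqrt(1/362260 + (1/2)*(-19/180)) = sqrt(1/362260 - 19/360) = sqrt(-344129/6520680) = I*sqrt(62332085770)/1086780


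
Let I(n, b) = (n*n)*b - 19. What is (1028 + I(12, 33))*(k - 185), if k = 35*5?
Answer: -57610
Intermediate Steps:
I(n, b) = -19 + b*n² (I(n, b) = n²*b - 19 = b*n² - 19 = -19 + b*n²)
k = 175
(1028 + I(12, 33))*(k - 185) = (1028 + (-19 + 33*12²))*(175 - 185) = (1028 + (-19 + 33*144))*(-10) = (1028 + (-19 + 4752))*(-10) = (1028 + 4733)*(-10) = 5761*(-10) = -57610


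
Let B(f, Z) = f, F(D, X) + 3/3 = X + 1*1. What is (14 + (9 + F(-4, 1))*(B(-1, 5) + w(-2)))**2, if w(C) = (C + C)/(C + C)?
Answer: 196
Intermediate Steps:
F(D, X) = X (F(D, X) = -1 + (X + 1*1) = -1 + (X + 1) = -1 + (1 + X) = X)
w(C) = 1 (w(C) = (2*C)/((2*C)) = (2*C)*(1/(2*C)) = 1)
(14 + (9 + F(-4, 1))*(B(-1, 5) + w(-2)))**2 = (14 + (9 + 1)*(-1 + 1))**2 = (14 + 10*0)**2 = (14 + 0)**2 = 14**2 = 196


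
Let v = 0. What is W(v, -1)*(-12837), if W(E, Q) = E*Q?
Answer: 0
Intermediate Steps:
W(v, -1)*(-12837) = (0*(-1))*(-12837) = 0*(-12837) = 0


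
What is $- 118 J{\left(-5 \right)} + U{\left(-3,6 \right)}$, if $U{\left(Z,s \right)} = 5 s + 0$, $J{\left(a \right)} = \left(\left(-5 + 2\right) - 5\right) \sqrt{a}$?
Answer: $30 + 944 i \sqrt{5} \approx 30.0 + 2110.8 i$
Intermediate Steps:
$J{\left(a \right)} = - 8 \sqrt{a}$ ($J{\left(a \right)} = \left(-3 - 5\right) \sqrt{a} = - 8 \sqrt{a}$)
$U{\left(Z,s \right)} = 5 s$
$- 118 J{\left(-5 \right)} + U{\left(-3,6 \right)} = - 118 \left(- 8 \sqrt{-5}\right) + 5 \cdot 6 = - 118 \left(- 8 i \sqrt{5}\right) + 30 = 944 i \sqrt{5} + 30 = 30 + 944 i \sqrt{5}$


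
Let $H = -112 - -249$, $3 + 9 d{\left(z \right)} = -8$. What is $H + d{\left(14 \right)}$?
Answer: $\frac{1222}{9} \approx 135.78$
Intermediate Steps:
$d{\left(z \right)} = - \frac{11}{9}$ ($d{\left(z \right)} = - \frac{1}{3} + \frac{1}{9} \left(-8\right) = - \frac{1}{3} - \frac{8}{9} = - \frac{11}{9}$)
$H = 137$ ($H = -112 + 249 = 137$)
$H + d{\left(14 \right)} = 137 - \frac{11}{9} = \frac{1222}{9}$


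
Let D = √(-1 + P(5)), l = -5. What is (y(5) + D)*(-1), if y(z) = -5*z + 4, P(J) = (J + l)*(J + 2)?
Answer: 21 - I ≈ 21.0 - 1.0*I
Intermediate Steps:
P(J) = (-5 + J)*(2 + J) (P(J) = (J - 5)*(J + 2) = (-5 + J)*(2 + J))
y(z) = 4 - 5*z
D = I (D = √(-1 + (-10 + 5² - 3*5)) = √(-1 + (-10 + 25 - 15)) = √(-1 + 0) = √(-1) = I ≈ 1.0*I)
(y(5) + D)*(-1) = ((4 - 5*5) + I)*(-1) = ((4 - 25) + I)*(-1) = (-21 + I)*(-1) = 21 - I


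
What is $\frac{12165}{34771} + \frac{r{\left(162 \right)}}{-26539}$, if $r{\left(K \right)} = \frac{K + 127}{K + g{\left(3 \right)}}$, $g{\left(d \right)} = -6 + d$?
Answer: $\frac{51322613846}{146723223471} \approx 0.34979$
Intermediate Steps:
$r{\left(K \right)} = \frac{127 + K}{-3 + K}$ ($r{\left(K \right)} = \frac{K + 127}{K + \left(-6 + 3\right)} = \frac{127 + K}{K - 3} = \frac{127 + K}{-3 + K}$)
$\frac{12165}{34771} + \frac{r{\left(162 \right)}}{-26539} = \frac{12165}{34771} + \frac{\frac{1}{-3 + 162} \left(127 + 162\right)}{-26539} = 12165 \cdot \frac{1}{34771} + \frac{1}{159} \cdot 289 \left(- \frac{1}{26539}\right) = \frac{12165}{34771} + \frac{1}{159} \cdot 289 \left(- \frac{1}{26539}\right) = \frac{12165}{34771} + \frac{289}{159} \left(- \frac{1}{26539}\right) = \frac{12165}{34771} - \frac{289}{4219701} = \frac{51322613846}{146723223471}$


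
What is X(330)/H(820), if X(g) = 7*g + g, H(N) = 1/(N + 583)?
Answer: 3703920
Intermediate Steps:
H(N) = 1/(583 + N)
X(g) = 8*g
X(330)/H(820) = (8*330)/(1/(583 + 820)) = 2640/(1/1403) = 2640*1403 = 3703920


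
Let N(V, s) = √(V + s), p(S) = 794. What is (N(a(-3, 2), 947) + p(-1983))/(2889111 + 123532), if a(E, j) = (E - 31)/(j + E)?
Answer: 794/3012643 + 3*√109/3012643 ≈ 0.00027395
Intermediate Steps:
a(E, j) = (-31 + E)/(E + j)
(N(a(-3, 2), 947) + p(-1983))/(2889111 + 123532) = (√((-31 - 3)/(-3 + 2) + 947) + 794)/(2889111 + 123532) = (√(-34/(-1) + 947) + 794)/3012643 = (√(-1*(-34) + 947) + 794)*(1/3012643) = (√(34 + 947) + 794)*(1/3012643) = (√981 + 794)*(1/3012643) = (3*√109 + 794)*(1/3012643) = (794 + 3*√109)*(1/3012643) = 794/3012643 + 3*√109/3012643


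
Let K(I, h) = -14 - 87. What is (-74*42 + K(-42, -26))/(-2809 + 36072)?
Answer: -3209/33263 ≈ -0.096474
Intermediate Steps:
K(I, h) = -101
(-74*42 + K(-42, -26))/(-2809 + 36072) = (-74*42 - 101)/(-2809 + 36072) = (-3108 - 101)/33263 = -3209*1/33263 = -3209/33263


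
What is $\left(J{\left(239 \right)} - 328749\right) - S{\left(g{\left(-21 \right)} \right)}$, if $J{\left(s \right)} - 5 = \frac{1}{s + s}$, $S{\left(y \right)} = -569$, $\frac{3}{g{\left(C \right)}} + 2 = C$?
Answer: $- \frac{156867649}{478} \approx -3.2818 \cdot 10^{5}$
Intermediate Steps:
$g{\left(C \right)} = \frac{3}{-2 + C}$
$J{\left(s \right)} = 5 + \frac{1}{2 s}$ ($J{\left(s \right)} = 5 + \frac{1}{s + s} = 5 + \frac{1}{2 s}$)
$\left(J{\left(239 \right)} - 328749\right) - S{\left(g{\left(-21 \right)} \right)} = \left(\left(5 + \frac{1}{2 \cdot 239}\right) - 328749\right) - -569 = \left(\left(5 + \frac{1}{2} \cdot \frac{1}{239}\right) - 328749\right) + 569 = \left(\left(5 + \frac{1}{478}\right) - 328749\right) + 569 = \left(\frac{2391}{478} - 328749\right) + 569 = - \frac{157139631}{478} + 569 = - \frac{156867649}{478}$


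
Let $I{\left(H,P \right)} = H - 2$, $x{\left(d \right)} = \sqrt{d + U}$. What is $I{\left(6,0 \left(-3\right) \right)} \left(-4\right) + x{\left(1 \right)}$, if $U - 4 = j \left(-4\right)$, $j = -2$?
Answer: $-16 + \sqrt{13} \approx -12.394$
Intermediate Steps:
$U = 12$ ($U = 4 - -8 = 4 + 8 = 12$)
$x{\left(d \right)} = \sqrt{12 + d}$ ($x{\left(d \right)} = \sqrt{d + 12} = \sqrt{12 + d}$)
$I{\left(H,P \right)} = -2 + H$ ($I{\left(H,P \right)} = H - 2 = -2 + H$)
$I{\left(6,0 \left(-3\right) \right)} \left(-4\right) + x{\left(1 \right)} = \left(-2 + 6\right) \left(-4\right) + \sqrt{12 + 1} = 4 \left(-4\right) + \sqrt{13} = -16 + \sqrt{13}$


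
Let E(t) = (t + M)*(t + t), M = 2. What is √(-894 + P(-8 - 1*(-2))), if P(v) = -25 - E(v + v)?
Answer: I*√1159 ≈ 34.044*I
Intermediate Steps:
E(t) = 2*t*(2 + t) (E(t) = (t + 2)*(t + t) = (2 + t)*(2*t) = 2*t*(2 + t))
P(v) = -25 - 4*v*(2 + 2*v) (P(v) = -25 - 2*(v + v)*(2 + (v + v)) = -25 - 2*2*v*(2 + 2*v) = -25 - 4*v*(2 + 2*v))
√(-894 + P(-8 - 1*(-2))) = √(-894 + (-25 - 8*(-8 - 1*(-2))*(1 + (-8 - 1*(-2))))) = √(-894 + (-25 - 8*(-8 + 2)*(1 + (-8 + 2)))) = √(-894 + (-25 - 8*(-6)*(1 - 6))) = √(-894 + (-25 - 8*(-6)*(-5))) = √(-894 + (-25 - 240)) = √(-894 - 265) = √(-1159) = I*√1159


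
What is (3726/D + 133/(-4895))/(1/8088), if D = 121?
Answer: 13398637416/53845 ≈ 2.4884e+5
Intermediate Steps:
(3726/D + 133/(-4895))/(1/8088) = (3726/121 + 133/(-4895))/(1/8088) = (3726*(1/121) + 133*(-1/4895))/(1/8088) = (3726/121 - 133/4895)*8088 = (1656607/53845)*8088 = 13398637416/53845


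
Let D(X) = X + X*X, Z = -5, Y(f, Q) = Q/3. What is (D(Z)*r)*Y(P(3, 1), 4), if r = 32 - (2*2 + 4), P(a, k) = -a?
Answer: 640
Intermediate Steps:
Y(f, Q) = Q/3 (Y(f, Q) = Q*(⅓) = Q/3)
r = 24 (r = 32 - (4 + 4) = 32 - 1*8 = 32 - 8 = 24)
D(X) = X + X²
(D(Z)*r)*Y(P(3, 1), 4) = (-5*(1 - 5)*24)*((⅓)*4) = (-5*(-4)*24)*(4/3) = (20*24)*(4/3) = 480*(4/3) = 640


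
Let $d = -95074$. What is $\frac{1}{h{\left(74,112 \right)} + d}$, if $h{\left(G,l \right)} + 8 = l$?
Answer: $- \frac{1}{94970} \approx -1.053 \cdot 10^{-5}$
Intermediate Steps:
$h{\left(G,l \right)} = -8 + l$
$\frac{1}{h{\left(74,112 \right)} + d} = \frac{1}{\left(-8 + 112\right) - 95074} = \frac{1}{104 - 95074} = \frac{1}{-94970} = - \frac{1}{94970}$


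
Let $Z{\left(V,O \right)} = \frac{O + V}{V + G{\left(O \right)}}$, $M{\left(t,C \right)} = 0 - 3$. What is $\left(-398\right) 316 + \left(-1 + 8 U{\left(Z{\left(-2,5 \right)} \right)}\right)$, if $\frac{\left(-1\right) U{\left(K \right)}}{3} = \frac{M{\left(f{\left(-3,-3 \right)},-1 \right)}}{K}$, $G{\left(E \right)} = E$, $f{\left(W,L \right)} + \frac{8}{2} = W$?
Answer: $-125697$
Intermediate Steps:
$f{\left(W,L \right)} = -4 + W$
$M{\left(t,C \right)} = -3$ ($M{\left(t,C \right)} = 0 - 3 = -3$)
$Z{\left(V,O \right)} = 1$ ($Z{\left(V,O \right)} = \frac{O + V}{V + O} = \frac{O + V}{O + V} = 1$)
$U{\left(K \right)} = \frac{9}{K}$ ($U{\left(K \right)} = - 3 \left(- \frac{3}{K}\right) = \frac{9}{K}$)
$\left(-398\right) 316 + \left(-1 + 8 U{\left(Z{\left(-2,5 \right)} \right)}\right) = \left(-398\right) 316 - \left(1 - 8 \cdot \frac{9}{1}\right) = -125768 - \left(1 - 8 \cdot 9 \cdot 1\right) = -125768 + \left(-1 + 8 \cdot 9\right) = -125768 + \left(-1 + 72\right) = -125768 + 71 = -125697$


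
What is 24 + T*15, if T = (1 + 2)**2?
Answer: 159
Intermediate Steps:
T = 9 (T = 3**2 = 9)
24 + T*15 = 24 + 9*15 = 24 + 135 = 159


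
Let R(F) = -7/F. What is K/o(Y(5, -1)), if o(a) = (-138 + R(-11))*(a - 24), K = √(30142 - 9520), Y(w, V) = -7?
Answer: 11*√20622/46841 ≈ 0.033723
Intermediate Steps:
K = √20622 ≈ 143.60
o(a) = 36264/11 - 1511*a/11 (o(a) = (-138 - 7/(-11))*(a - 24) = (-138 - 7*(-1/11))*(-24 + a) = (-138 + 7/11)*(-24 + a) = -1511*(-24 + a)/11 = 36264/11 - 1511*a/11)
K/o(Y(5, -1)) = √20622/(36264/11 - 1511/11*(-7)) = √20622/(36264/11 + 10577/11) = √20622/(46841/11) = √20622*(11/46841) = 11*√20622/46841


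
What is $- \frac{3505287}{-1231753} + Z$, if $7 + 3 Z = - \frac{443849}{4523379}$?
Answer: $\frac{1145530414759}{2387865280023} \approx 0.47973$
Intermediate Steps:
$Z = - \frac{4586786}{1938591}$ ($Z = - \frac{7}{3} + \frac{\left(-443849\right) \frac{1}{4523379}}{3} = - \frac{7}{3} + \frac{1}{3} \left(- \frac{63407}{646197}\right) = - \frac{7}{3} - \frac{63407}{1938591} = - \frac{4586786}{1938591} \approx -2.366$)
$- \frac{3505287}{-1231753} + Z = - \frac{3505287}{-1231753} - \frac{4586786}{1938591} = \left(-3505287\right) \left(- \frac{1}{1231753}\right) - \frac{4586786}{1938591} = \frac{3505287}{1231753} - \frac{4586786}{1938591} = \frac{1145530414759}{2387865280023}$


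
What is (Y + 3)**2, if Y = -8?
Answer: 25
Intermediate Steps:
(Y + 3)**2 = (-8 + 3)**2 = (-5)**2 = 25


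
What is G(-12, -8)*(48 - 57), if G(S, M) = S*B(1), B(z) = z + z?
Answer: 216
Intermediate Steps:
B(z) = 2*z
G(S, M) = 2*S (G(S, M) = S*(2*1) = S*2 = 2*S)
G(-12, -8)*(48 - 57) = (2*(-12))*(48 - 57) = -24*(-9) = 216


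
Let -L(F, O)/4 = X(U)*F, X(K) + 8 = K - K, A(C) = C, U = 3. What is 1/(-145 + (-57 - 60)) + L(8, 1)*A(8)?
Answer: 536575/262 ≈ 2048.0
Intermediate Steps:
X(K) = -8 (X(K) = -8 + (K - K) = -8 + 0 = -8)
L(F, O) = 32*F (L(F, O) = -(-32)*F = 32*F)
1/(-145 + (-57 - 60)) + L(8, 1)*A(8) = 1/(-145 + (-57 - 60)) + (32*8)*8 = 1/(-145 - 117) + 256*8 = 1/(-262) + 2048 = -1/262 + 2048 = 536575/262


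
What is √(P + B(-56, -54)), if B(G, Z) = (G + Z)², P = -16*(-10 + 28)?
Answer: 2*√2953 ≈ 108.68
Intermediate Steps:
P = -288 (P = -16*18 = -288)
√(P + B(-56, -54)) = √(-288 + (-56 - 54)²) = √(-288 + (-110)²) = √(-288 + 12100) = √11812 = 2*√2953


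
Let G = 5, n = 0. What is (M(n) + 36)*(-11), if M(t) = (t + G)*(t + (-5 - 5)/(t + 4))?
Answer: -517/2 ≈ -258.50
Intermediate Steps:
M(t) = (5 + t)*(t - 10/(4 + t)) (M(t) = (t + 5)*(t + (-5 - 5)/(t + 4)) = (5 + t)*(t - 10/(4 + t)))
(M(n) + 36)*(-11) = ((-50 + 0³ + 9*0² + 10*0)/(4 + 0) + 36)*(-11) = ((-50 + 0 + 9*0 + 0)/4 + 36)*(-11) = ((-50 + 0 + 0 + 0)/4 + 36)*(-11) = ((¼)*(-50) + 36)*(-11) = (-25/2 + 36)*(-11) = (47/2)*(-11) = -517/2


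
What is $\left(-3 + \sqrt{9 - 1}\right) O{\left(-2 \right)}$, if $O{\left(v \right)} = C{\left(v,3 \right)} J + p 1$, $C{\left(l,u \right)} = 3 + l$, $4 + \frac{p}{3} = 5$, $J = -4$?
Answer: $3 - 2 \sqrt{2} \approx 0.17157$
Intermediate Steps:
$p = 3$ ($p = -12 + 3 \cdot 5 = -12 + 15 = 3$)
$O{\left(v \right)} = -9 - 4 v$ ($O{\left(v \right)} = \left(3 + v\right) \left(-4\right) + 3 \cdot 1 = \left(-12 - 4 v\right) + 3 = -9 - 4 v$)
$\left(-3 + \sqrt{9 - 1}\right) O{\left(-2 \right)} = \left(-3 + \sqrt{9 - 1}\right) \left(-9 - -8\right) = \left(-3 + \sqrt{8}\right) \left(-9 + 8\right) = \left(-3 + 2 \sqrt{2}\right) \left(-1\right) = 3 - 2 \sqrt{2}$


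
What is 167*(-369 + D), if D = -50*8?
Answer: -128423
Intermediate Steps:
D = -400
167*(-369 + D) = 167*(-369 - 400) = 167*(-769) = -128423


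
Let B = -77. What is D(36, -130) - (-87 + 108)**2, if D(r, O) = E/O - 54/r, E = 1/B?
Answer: -2214712/5005 ≈ -442.50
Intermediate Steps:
E = -1/77 (E = 1/(-77) = -1/77 ≈ -0.012987)
D(r, O) = -54/r - 1/(77*O) (D(r, O) = -1/(77*O) - 54/r = -54/r - 1/(77*O))
D(36, -130) - (-87 + 108)**2 = (-54/36 - 1/77/(-130)) - (-87 + 108)**2 = (-54*1/36 - 1/77*(-1/130)) - 1*21**2 = (-3/2 + 1/10010) - 1*441 = -7507/5005 - 441 = -2214712/5005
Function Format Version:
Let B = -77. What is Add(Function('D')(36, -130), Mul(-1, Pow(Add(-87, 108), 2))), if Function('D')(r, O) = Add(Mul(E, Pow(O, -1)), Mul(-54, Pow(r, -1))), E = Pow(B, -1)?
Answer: Rational(-2214712, 5005) ≈ -442.50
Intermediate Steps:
E = Rational(-1, 77) (E = Pow(-77, -1) = Rational(-1, 77) ≈ -0.012987)
Function('D')(r, O) = Add(Mul(-54, Pow(r, -1)), Mul(Rational(-1, 77), Pow(O, -1))) (Function('D')(r, O) = Add(Mul(Rational(-1, 77), Pow(O, -1)), Mul(-54, Pow(r, -1))) = Add(Mul(-54, Pow(r, -1)), Mul(Rational(-1, 77), Pow(O, -1))))
Add(Function('D')(36, -130), Mul(-1, Pow(Add(-87, 108), 2))) = Add(Add(Mul(-54, Pow(36, -1)), Mul(Rational(-1, 77), Pow(-130, -1))), Mul(-1, Pow(Add(-87, 108), 2))) = Add(Add(Mul(-54, Rational(1, 36)), Mul(Rational(-1, 77), Rational(-1, 130))), Mul(-1, Pow(21, 2))) = Add(Add(Rational(-3, 2), Rational(1, 10010)), Mul(-1, 441)) = Add(Rational(-7507, 5005), -441) = Rational(-2214712, 5005)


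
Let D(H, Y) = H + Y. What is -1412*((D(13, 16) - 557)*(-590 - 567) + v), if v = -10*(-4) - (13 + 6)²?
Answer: -862131900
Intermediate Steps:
v = -321 (v = 40 - 1*19² = 40 - 1*361 = 40 - 361 = -321)
-1412*((D(13, 16) - 557)*(-590 - 567) + v) = -1412*(((13 + 16) - 557)*(-590 - 567) - 321) = -1412*((29 - 557)*(-1157) - 321) = -1412*(-528*(-1157) - 321) = -1412*(610896 - 321) = -1412*610575 = -862131900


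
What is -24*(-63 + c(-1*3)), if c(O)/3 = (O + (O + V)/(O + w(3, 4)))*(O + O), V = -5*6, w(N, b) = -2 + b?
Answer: 14472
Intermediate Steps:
V = -30
c(O) = 6*O*(O + (-30 + O)/(2 + O)) (c(O) = 3*((O + (O - 30)/(O + (-2 + 4)))*(O + O)) = 3*((O + (-30 + O)/(O + 2))*(2*O)) = 3*((O + (-30 + O)/(2 + O))*(2*O)) = 3*(2*O*(O + (-30 + O)/(2 + O))) = 6*O*(O + (-30 + O)/(2 + O)))
-24*(-63 + c(-1*3)) = -24*(-63 + 6*(-1*3)*(-30 + (-1*3)² + 3*(-1*3))/(2 - 1*3)) = -24*(-63 + 6*(-3)*(-30 + (-3)² + 3*(-3))/(2 - 3)) = -24*(-63 + 6*(-3)*(-30 + 9 - 9)/(-1)) = -24*(-63 + 6*(-3)*(-1)*(-30)) = -24*(-63 - 540) = -24*(-603) = 14472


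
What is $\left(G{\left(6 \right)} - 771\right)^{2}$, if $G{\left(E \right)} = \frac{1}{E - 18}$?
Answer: $\frac{85618009}{144} \approx 5.9457 \cdot 10^{5}$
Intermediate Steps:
$G{\left(E \right)} = \frac{1}{-18 + E}$
$\left(G{\left(6 \right)} - 771\right)^{2} = \left(\frac{1}{-18 + 6} - 771\right)^{2} = \left(\frac{1}{-12} - 771\right)^{2} = \left(- \frac{1}{12} - 771\right)^{2} = \left(- \frac{9253}{12}\right)^{2} = \frac{85618009}{144}$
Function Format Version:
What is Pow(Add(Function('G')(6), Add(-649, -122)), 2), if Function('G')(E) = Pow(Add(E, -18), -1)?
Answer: Rational(85618009, 144) ≈ 5.9457e+5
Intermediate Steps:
Function('G')(E) = Pow(Add(-18, E), -1)
Pow(Add(Function('G')(6), Add(-649, -122)), 2) = Pow(Add(Pow(Add(-18, 6), -1), Add(-649, -122)), 2) = Pow(Add(Pow(-12, -1), -771), 2) = Pow(Add(Rational(-1, 12), -771), 2) = Pow(Rational(-9253, 12), 2) = Rational(85618009, 144)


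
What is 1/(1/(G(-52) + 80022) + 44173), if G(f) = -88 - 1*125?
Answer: 79809/3525402958 ≈ 2.2638e-5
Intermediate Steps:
G(f) = -213 (G(f) = -88 - 125 = -213)
1/(1/(G(-52) + 80022) + 44173) = 1/(1/(-213 + 80022) + 44173) = 1/(1/79809 + 44173) = 1/(3525402958/79809) = 79809/3525402958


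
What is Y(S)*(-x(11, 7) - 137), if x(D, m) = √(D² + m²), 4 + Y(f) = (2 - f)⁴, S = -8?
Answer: -1369452 - 9996*√170 ≈ -1.4998e+6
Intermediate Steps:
Y(f) = -4 + (2 - f)⁴
Y(S)*(-x(11, 7) - 137) = (-4 + (-2 - 8)⁴)*(-√(11² + 7²) - 137) = (-4 + (-10)⁴)*(-√(121 + 49) - 137) = (-4 + 10000)*(-√170 - 137) = 9996*(-137 - √170) = -1369452 - 9996*√170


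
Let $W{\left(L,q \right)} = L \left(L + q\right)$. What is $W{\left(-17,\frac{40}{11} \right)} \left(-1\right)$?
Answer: $- \frac{2499}{11} \approx -227.18$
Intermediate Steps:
$W{\left(-17,\frac{40}{11} \right)} \left(-1\right) = - 17 \left(-17 + \frac{40}{11}\right) \left(-1\right) = \left(-17\right) \left(- \frac{147}{11}\right) \left(-1\right) = \frac{2499}{11} \left(-1\right) = - \frac{2499}{11}$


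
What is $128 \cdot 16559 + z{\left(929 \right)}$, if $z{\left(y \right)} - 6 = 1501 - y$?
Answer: $2120130$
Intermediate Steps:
$z{\left(y \right)} = 1507 - y$ ($z{\left(y \right)} = 6 - \left(-1501 + y\right) = 1507 - y$)
$128 \cdot 16559 + z{\left(929 \right)} = 128 \cdot 16559 + \left(1507 - 929\right) = 2119552 + \left(1507 - 929\right) = 2119552 + 578 = 2120130$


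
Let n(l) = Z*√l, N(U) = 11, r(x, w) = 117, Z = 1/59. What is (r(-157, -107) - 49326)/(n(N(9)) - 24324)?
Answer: 4166616771396/2059557933445 + 2903331*√11/2059557933445 ≈ 2.0231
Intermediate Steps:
Z = 1/59 ≈ 0.016949
n(l) = √l/59
(r(-157, -107) - 49326)/(n(N(9)) - 24324) = (117 - 49326)/(√11/59 - 24324) = -49209/(-24324 + √11/59)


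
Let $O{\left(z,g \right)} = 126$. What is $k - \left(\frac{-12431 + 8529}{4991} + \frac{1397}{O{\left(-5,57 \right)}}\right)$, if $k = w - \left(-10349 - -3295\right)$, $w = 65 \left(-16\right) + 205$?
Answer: $\frac{557776697}{89838} \approx 6208.7$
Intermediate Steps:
$w = -835$ ($w = -1040 + 205 = -835$)
$k = 6219$ ($k = -835 - \left(-10349 - -3295\right) = -835 - \left(-10349 + 3295\right) = -835 - -7054 = -835 + 7054 = 6219$)
$k - \left(\frac{-12431 + 8529}{4991} + \frac{1397}{O{\left(-5,57 \right)}}\right) = 6219 - \left(\frac{-12431 + 8529}{4991} + \frac{1397}{126}\right) = 6219 - \left(\left(-3902\right) \frac{1}{4991} + 1397 \cdot \frac{1}{126}\right) = 6219 - \left(- \frac{3902}{4991} + \frac{1397}{126}\right) = 6219 - \frac{925825}{89838} = \frac{557776697}{89838}$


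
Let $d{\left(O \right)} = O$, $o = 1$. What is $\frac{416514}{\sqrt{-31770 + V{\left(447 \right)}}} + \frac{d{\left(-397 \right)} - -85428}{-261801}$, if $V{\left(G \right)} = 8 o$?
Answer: $- \frac{85031}{261801} - \frac{208257 i \sqrt{31762}}{15881} \approx -0.32479 - 2337.1 i$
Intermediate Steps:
$V{\left(G \right)} = 8$ ($V{\left(G \right)} = 8 \cdot 1 = 8$)
$\frac{416514}{\sqrt{-31770 + V{\left(447 \right)}}} + \frac{d{\left(-397 \right)} - -85428}{-261801} = \frac{416514}{\sqrt{-31770 + 8}} + \frac{-397 - -85428}{-261801} = \frac{416514}{\sqrt{-31762}} + \left(-397 + 85428\right) \left(- \frac{1}{261801}\right) = \frac{416514}{i \sqrt{31762}} + 85031 \left(- \frac{1}{261801}\right) = 416514 \left(- \frac{i \sqrt{31762}}{31762}\right) - \frac{85031}{261801} = - \frac{208257 i \sqrt{31762}}{15881} - \frac{85031}{261801} = - \frac{85031}{261801} - \frac{208257 i \sqrt{31762}}{15881}$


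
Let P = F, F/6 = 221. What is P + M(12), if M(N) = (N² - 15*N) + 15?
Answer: 1305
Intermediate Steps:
M(N) = 15 + N² - 15*N
F = 1326 (F = 6*221 = 1326)
P = 1326
P + M(12) = 1326 + (15 + 12² - 15*12) = 1326 + (15 + 144 - 180) = 1326 - 21 = 1305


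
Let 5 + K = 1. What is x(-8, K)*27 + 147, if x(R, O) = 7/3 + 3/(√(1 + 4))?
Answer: 210 + 81*√5/5 ≈ 246.22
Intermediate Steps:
K = -4 (K = -5 + 1 = -4)
x(R, O) = 7/3 + 3*√5/5 (x(R, O) = 7*(⅓) + 3/(√5) = 7/3 + 3*(√5/5) = 7/3 + 3*√5/5)
x(-8, K)*27 + 147 = (7/3 + 3*√5/5)*27 + 147 = (63 + 81*√5/5) + 147 = 210 + 81*√5/5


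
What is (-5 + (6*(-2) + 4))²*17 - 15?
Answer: 2858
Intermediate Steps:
(-5 + (6*(-2) + 4))²*17 - 15 = (-5 + (-12 + 4))²*17 - 15 = (-5 - 8)²*17 - 15 = (-13)²*17 - 15 = 169*17 - 15 = 2873 - 15 = 2858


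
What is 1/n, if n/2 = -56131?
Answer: -1/112262 ≈ -8.9077e-6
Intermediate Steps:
n = -112262 (n = 2*(-56131) = -112262)
1/n = 1/(-112262) = -1/112262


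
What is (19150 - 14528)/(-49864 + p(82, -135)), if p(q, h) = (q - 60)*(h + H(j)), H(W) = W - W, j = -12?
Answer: -2311/26417 ≈ -0.087481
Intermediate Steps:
H(W) = 0
p(q, h) = h*(-60 + q) (p(q, h) = (q - 60)*(h + 0) = (-60 + q)*h = h*(-60 + q))
(19150 - 14528)/(-49864 + p(82, -135)) = (19150 - 14528)/(-49864 - 135*(-60 + 82)) = 4622/(-49864 - 135*22) = 4622/(-49864 - 2970) = 4622/(-52834) = 4622*(-1/52834) = -2311/26417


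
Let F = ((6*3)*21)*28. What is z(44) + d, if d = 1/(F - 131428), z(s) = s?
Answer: 5317135/120844 ≈ 44.000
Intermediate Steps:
F = 10584 (F = (18*21)*28 = 378*28 = 10584)
d = -1/120844 (d = 1/(10584 - 131428) = 1/(-120844) = -1/120844 ≈ -8.2751e-6)
z(44) + d = 44 - 1/120844 = 5317135/120844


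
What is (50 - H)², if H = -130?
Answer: 32400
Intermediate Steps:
(50 - H)² = (50 - 1*(-130))² = (50 + 130)² = 180² = 32400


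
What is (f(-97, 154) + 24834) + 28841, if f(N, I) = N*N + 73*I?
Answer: 74326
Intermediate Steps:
f(N, I) = N² + 73*I
(f(-97, 154) + 24834) + 28841 = (((-97)² + 73*154) + 24834) + 28841 = ((9409 + 11242) + 24834) + 28841 = (20651 + 24834) + 28841 = 45485 + 28841 = 74326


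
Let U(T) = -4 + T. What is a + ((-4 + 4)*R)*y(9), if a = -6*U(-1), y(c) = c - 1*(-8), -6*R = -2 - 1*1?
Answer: 30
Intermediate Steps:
R = ½ (R = -(-2 - 1*1)/6 = -(-2 - 1)/6 = -⅙*(-3) = ½ ≈ 0.50000)
y(c) = 8 + c (y(c) = c + 8 = 8 + c)
a = 30 (a = -6*(-4 - 1) = -6*(-5) = 30)
a + ((-4 + 4)*R)*y(9) = 30 + ((-4 + 4)*(½))*(8 + 9) = 30 + (0*(½))*17 = 30 + 0*17 = 30 + 0 = 30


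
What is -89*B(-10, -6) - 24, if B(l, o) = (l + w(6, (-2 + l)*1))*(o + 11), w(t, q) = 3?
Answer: 3091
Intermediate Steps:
B(l, o) = (3 + l)*(11 + o) (B(l, o) = (l + 3)*(o + 11) = (3 + l)*(11 + o))
-89*B(-10, -6) - 24 = -89*(33 + 3*(-6) + 11*(-10) - 10*(-6)) - 24 = -89*(33 - 18 - 110 + 60) - 24 = -89*(-35) - 24 = 3115 - 24 = 3091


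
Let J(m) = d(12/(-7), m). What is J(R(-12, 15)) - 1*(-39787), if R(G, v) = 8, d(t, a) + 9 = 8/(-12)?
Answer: 119332/3 ≈ 39777.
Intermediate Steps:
d(t, a) = -29/3 (d(t, a) = -9 + 8/(-12) = -9 + 8*(-1/12) = -9 - ⅔ = -29/3)
J(m) = -29/3
J(R(-12, 15)) - 1*(-39787) = -29/3 - 1*(-39787) = -29/3 + 39787 = 119332/3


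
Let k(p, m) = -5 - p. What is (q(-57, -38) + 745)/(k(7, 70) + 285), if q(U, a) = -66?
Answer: 97/39 ≈ 2.4872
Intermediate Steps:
(q(-57, -38) + 745)/(k(7, 70) + 285) = (-66 + 745)/((-5 - 1*7) + 285) = 679/((-5 - 7) + 285) = 679/(-12 + 285) = 679/273 = 679*(1/273) = 97/39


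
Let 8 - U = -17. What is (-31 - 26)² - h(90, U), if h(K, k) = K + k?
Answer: 3134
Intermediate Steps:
U = 25 (U = 8 - 1*(-17) = 8 + 17 = 25)
(-31 - 26)² - h(90, U) = (-31 - 26)² - (90 + 25) = (-57)² - 1*115 = 3249 - 115 = 3134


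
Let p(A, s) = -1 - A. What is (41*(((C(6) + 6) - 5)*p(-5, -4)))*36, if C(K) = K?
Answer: 41328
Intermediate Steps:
(41*(((C(6) + 6) - 5)*p(-5, -4)))*36 = (41*(((6 + 6) - 5)*(-1 - 1*(-5))))*36 = (41*((12 - 5)*(-1 + 5)))*36 = (41*(7*4))*36 = (41*28)*36 = 1148*36 = 41328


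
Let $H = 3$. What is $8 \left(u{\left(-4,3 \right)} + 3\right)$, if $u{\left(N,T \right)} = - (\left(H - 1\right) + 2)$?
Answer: $-8$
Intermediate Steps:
$u{\left(N,T \right)} = -4$ ($u{\left(N,T \right)} = - (\left(3 - 1\right) + 2) = - (2 + 2) = \left(-1\right) 4 = -4$)
$8 \left(u{\left(-4,3 \right)} + 3\right) = 8 \left(-4 + 3\right) = 8 \left(-1\right) = -8$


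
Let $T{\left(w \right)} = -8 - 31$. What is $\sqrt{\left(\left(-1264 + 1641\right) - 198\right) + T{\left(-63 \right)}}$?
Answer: $2 \sqrt{35} \approx 11.832$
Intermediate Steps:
$T{\left(w \right)} = -39$ ($T{\left(w \right)} = -8 - 31 = -39$)
$\sqrt{\left(\left(-1264 + 1641\right) - 198\right) + T{\left(-63 \right)}} = \sqrt{\left(\left(-1264 + 1641\right) - 198\right) - 39} = \sqrt{\left(377 - 198\right) - 39} = \sqrt{179 - 39} = \sqrt{140} = 2 \sqrt{35}$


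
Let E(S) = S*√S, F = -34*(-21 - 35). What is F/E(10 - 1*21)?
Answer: 1904*I*√11/121 ≈ 52.189*I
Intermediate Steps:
F = 1904 (F = -34*(-56) = 1904)
E(S) = S^(3/2)
F/E(10 - 1*21) = 1904/((10 - 1*21)^(3/2)) = 1904/((10 - 21)^(3/2)) = 1904/((-11)^(3/2)) = 1904/((-11*I*√11)) = 1904*(I*√11/121) = 1904*I*√11/121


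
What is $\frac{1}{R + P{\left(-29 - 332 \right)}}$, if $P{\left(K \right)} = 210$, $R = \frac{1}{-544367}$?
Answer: $\frac{544367}{114317069} \approx 0.0047619$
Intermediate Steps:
$R = - \frac{1}{544367} \approx -1.837 \cdot 10^{-6}$
$\frac{1}{R + P{\left(-29 - 332 \right)}} = \frac{1}{- \frac{1}{544367} + 210} = \frac{1}{\frac{114317069}{544367}} = \frac{544367}{114317069}$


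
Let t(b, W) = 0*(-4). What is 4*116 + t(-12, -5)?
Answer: 464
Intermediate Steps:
t(b, W) = 0
4*116 + t(-12, -5) = 4*116 + 0 = 464 + 0 = 464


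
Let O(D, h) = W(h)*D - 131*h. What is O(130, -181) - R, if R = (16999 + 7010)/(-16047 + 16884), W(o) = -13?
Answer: 6135856/279 ≈ 21992.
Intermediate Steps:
R = 8003/279 (R = 24009/837 = 24009*(1/837) = 8003/279 ≈ 28.685)
O(D, h) = -131*h - 13*D (O(D, h) = -13*D - 131*h = -131*h - 13*D)
O(130, -181) - R = (-131*(-181) - 13*130) - 1*8003/279 = (23711 - 1690) - 8003/279 = 22021 - 8003/279 = 6135856/279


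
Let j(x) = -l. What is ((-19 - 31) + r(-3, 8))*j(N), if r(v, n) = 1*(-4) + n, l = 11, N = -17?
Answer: 506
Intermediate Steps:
r(v, n) = -4 + n
j(x) = -11 (j(x) = -1*11 = -11)
((-19 - 31) + r(-3, 8))*j(N) = ((-19 - 31) + (-4 + 8))*(-11) = (-50 + 4)*(-11) = -46*(-11) = 506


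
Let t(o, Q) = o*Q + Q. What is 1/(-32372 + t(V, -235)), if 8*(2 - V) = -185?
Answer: -8/308091 ≈ -2.5966e-5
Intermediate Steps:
V = 201/8 (V = 2 - ⅛*(-185) = 2 + 185/8 = 201/8 ≈ 25.125)
t(o, Q) = Q + Q*o (t(o, Q) = Q*o + Q = Q + Q*o)
1/(-32372 + t(V, -235)) = 1/(-32372 - 235*(1 + 201/8)) = 1/(-32372 - 235*209/8) = 1/(-32372 - 49115/8) = 1/(-308091/8) = -8/308091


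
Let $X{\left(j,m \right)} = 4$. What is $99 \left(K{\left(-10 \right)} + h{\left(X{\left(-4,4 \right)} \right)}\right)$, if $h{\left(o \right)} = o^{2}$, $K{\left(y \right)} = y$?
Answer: $594$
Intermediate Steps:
$99 \left(K{\left(-10 \right)} + h{\left(X{\left(-4,4 \right)} \right)}\right) = 99 \left(-10 + 4^{2}\right) = 99 \left(-10 + 16\right) = 99 \cdot 6 = 594$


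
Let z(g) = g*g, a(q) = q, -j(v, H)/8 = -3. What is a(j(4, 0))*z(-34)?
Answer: 27744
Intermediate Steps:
j(v, H) = 24 (j(v, H) = -8*(-3) = 24)
z(g) = g²
a(j(4, 0))*z(-34) = 24*(-34)² = 24*1156 = 27744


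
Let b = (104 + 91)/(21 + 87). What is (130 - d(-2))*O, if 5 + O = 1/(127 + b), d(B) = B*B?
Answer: -2916774/4637 ≈ -629.02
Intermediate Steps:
d(B) = B**2
b = 65/36 (b = 195/108 = 195*(1/108) = 65/36 ≈ 1.8056)
O = -23149/4637 (O = -5 + 1/(127 + 65/36) = -5 + 1/(4637/36) = -5 + 36/4637 = -23149/4637 ≈ -4.9922)
(130 - d(-2))*O = (130 - 1*(-2)**2)*(-23149/4637) = (130 - 1*4)*(-23149/4637) = (130 - 4)*(-23149/4637) = 126*(-23149/4637) = -2916774/4637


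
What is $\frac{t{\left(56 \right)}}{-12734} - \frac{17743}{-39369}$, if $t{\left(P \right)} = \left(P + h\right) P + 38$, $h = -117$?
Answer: $\frac{16314902}{22787493} \approx 0.71596$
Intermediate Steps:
$t{\left(P \right)} = 38 + P \left(-117 + P\right)$ ($t{\left(P \right)} = \left(P - 117\right) P + 38 = \left(-117 + P\right) P + 38 = P \left(-117 + P\right) + 38 = 38 + P \left(-117 + P\right)$)
$\frac{t{\left(56 \right)}}{-12734} - \frac{17743}{-39369} = \frac{38 + 56^{2} - 6552}{-12734} - \frac{17743}{-39369} = \left(38 + 3136 - 6552\right) \left(- \frac{1}{12734}\right) - - \frac{1613}{3579} = \left(-3378\right) \left(- \frac{1}{12734}\right) + \frac{1613}{3579} = \frac{1689}{6367} + \frac{1613}{3579} = \frac{16314902}{22787493}$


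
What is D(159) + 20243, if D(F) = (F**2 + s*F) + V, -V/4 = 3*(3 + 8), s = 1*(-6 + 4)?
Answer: 45074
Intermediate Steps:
s = -2 (s = 1*(-2) = -2)
V = -132 (V = -12*(3 + 8) = -12*11 = -4*33 = -132)
D(F) = -132 + F**2 - 2*F (D(F) = (F**2 - 2*F) - 132 = -132 + F**2 - 2*F)
D(159) + 20243 = (-132 + 159**2 - 2*159) + 20243 = (-132 + 25281 - 318) + 20243 = 24831 + 20243 = 45074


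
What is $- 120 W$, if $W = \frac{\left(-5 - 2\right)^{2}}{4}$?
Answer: $-1470$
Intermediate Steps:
$W = \frac{49}{4}$ ($W = \left(-7\right)^{2} \cdot \frac{1}{4} = 49 \cdot \frac{1}{4} = \frac{49}{4} \approx 12.25$)
$- 120 W = - \frac{120 \cdot 49}{4} = \left(-1\right) 1470 = -1470$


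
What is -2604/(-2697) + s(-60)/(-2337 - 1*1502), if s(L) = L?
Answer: 109232/111331 ≈ 0.98115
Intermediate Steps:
-2604/(-2697) + s(-60)/(-2337 - 1*1502) = -2604/(-2697) - 60/(-2337 - 1*1502) = -2604*(-1/2697) - 60/(-2337 - 1502) = 28/29 - 60/(-3839) = 28/29 - 60*(-1/3839) = 28/29 + 60/3839 = 109232/111331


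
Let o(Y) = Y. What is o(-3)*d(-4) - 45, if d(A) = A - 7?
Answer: -12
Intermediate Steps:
d(A) = -7 + A
o(-3)*d(-4) - 45 = -3*(-7 - 4) - 45 = -3*(-11) - 45 = 33 - 45 = -12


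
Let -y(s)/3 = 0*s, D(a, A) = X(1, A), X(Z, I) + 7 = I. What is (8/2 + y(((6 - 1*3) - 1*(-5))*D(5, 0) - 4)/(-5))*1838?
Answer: 7352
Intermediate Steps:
X(Z, I) = -7 + I
D(a, A) = -7 + A
y(s) = 0 (y(s) = -0*s = -3*0 = 0)
(8/2 + y(((6 - 1*3) - 1*(-5))*D(5, 0) - 4)/(-5))*1838 = (8/2 + 0/(-5))*1838 = (8*(1/2) + 0*(-1/5))*1838 = (4 + 0)*1838 = 4*1838 = 7352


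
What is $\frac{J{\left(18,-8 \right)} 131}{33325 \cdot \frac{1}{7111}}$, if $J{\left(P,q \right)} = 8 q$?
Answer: $- \frac{59618624}{33325} \approx -1789.0$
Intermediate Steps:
$\frac{J{\left(18,-8 \right)} 131}{33325 \cdot \frac{1}{7111}} = \frac{8 \left(-8\right) 131}{33325 \cdot \frac{1}{7111}} = \frac{\left(-64\right) 131}{33325 \cdot \frac{1}{7111}} = - \frac{8384}{\frac{33325}{7111}} = \left(-8384\right) \frac{7111}{33325} = - \frac{59618624}{33325}$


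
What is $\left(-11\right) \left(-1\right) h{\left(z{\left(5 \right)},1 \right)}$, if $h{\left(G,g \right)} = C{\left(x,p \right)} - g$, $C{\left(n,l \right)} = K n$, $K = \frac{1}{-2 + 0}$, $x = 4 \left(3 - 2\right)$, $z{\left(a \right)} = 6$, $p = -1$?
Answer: $-33$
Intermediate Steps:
$x = 4$ ($x = 4 \left(3 - 2\right) = 4 \cdot 1 = 4$)
$K = - \frac{1}{2}$ ($K = \frac{1}{-2} = - \frac{1}{2} \approx -0.5$)
$C{\left(n,l \right)} = - \frac{n}{2}$
$h{\left(G,g \right)} = -2 - g$ ($h{\left(G,g \right)} = \left(- \frac{1}{2}\right) 4 - g = -2 - g$)
$\left(-11\right) \left(-1\right) h{\left(z{\left(5 \right)},1 \right)} = \left(-11\right) \left(-1\right) \left(-2 - 1\right) = 11 \left(-2 - 1\right) = 11 \left(-3\right) = -33$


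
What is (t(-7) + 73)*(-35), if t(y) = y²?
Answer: -4270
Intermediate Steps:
(t(-7) + 73)*(-35) = ((-7)² + 73)*(-35) = (49 + 73)*(-35) = 122*(-35) = -4270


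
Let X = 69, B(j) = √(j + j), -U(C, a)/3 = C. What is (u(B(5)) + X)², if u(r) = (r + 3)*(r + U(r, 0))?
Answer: 2761 - 588*√10 ≈ 901.58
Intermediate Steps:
U(C, a) = -3*C
B(j) = √2*√j (B(j) = √(2*j) = √2*√j)
u(r) = -2*r*(3 + r) (u(r) = (r + 3)*(r - 3*r) = (3 + r)*(-2*r) = -2*r*(3 + r))
(u(B(5)) + X)² = (2*(√2*√5)*(-3 - √2*√5) + 69)² = (2*√10*(-3 - √10) + 69)² = (69 + 2*√10*(-3 - √10))²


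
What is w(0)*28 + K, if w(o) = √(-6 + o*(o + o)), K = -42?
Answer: -42 + 28*I*√6 ≈ -42.0 + 68.586*I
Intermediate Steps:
w(o) = √(-6 + 2*o²) (w(o) = √(-6 + o*(2*o)) = √(-6 + 2*o²))
w(0)*28 + K = √(-6 + 2*0²)*28 - 42 = √(-6 + 2*0)*28 - 42 = √(-6 + 0)*28 - 42 = √(-6)*28 - 42 = (I*√6)*28 - 42 = 28*I*√6 - 42 = -42 + 28*I*√6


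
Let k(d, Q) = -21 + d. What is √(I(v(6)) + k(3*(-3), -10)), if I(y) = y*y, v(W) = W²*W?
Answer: √46626 ≈ 215.93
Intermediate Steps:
v(W) = W³
I(y) = y²
√(I(v(6)) + k(3*(-3), -10)) = √((6³)² + (-21 + 3*(-3))) = √(216² + (-21 - 9)) = √(46656 - 30) = √46626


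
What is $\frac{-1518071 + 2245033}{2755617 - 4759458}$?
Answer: $- \frac{726962}{2003841} \approx -0.36278$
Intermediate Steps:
$\frac{-1518071 + 2245033}{2755617 - 4759458} = \frac{726962}{-2003841} = 726962 \left(- \frac{1}{2003841}\right) = - \frac{726962}{2003841}$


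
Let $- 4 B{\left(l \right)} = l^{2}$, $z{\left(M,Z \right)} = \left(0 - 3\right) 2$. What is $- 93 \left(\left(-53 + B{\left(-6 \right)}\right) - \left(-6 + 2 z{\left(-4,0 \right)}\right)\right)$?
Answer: $4092$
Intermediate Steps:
$z{\left(M,Z \right)} = -6$ ($z{\left(M,Z \right)} = \left(-3\right) 2 = -6$)
$B{\left(l \right)} = - \frac{l^{2}}{4}$
$- 93 \left(\left(-53 + B{\left(-6 \right)}\right) - \left(-6 + 2 z{\left(-4,0 \right)}\right)\right) = - 93 \left(\left(-53 - \frac{\left(-6\right)^{2}}{4}\right) + \left(\left(-2\right) \left(-6\right) + 6\right)\right) = - 93 \left(\left(-53 - 9\right) + \left(12 + 6\right)\right) = - 93 \left(\left(-53 - 9\right) + 18\right) = - 93 \left(-62 + 18\right) = \left(-93\right) \left(-44\right) = 4092$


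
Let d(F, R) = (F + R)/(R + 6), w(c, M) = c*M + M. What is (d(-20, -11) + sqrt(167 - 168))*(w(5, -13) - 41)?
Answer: -3689/5 - 119*I ≈ -737.8 - 119.0*I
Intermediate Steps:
w(c, M) = M + M*c (w(c, M) = M*c + M = M + M*c)
d(F, R) = (F + R)/(6 + R)
(d(-20, -11) + sqrt(167 - 168))*(w(5, -13) - 41) = ((-20 - 11)/(6 - 11) + sqrt(167 - 168))*(-13*(1 + 5) - 41) = (-31/(-5) + sqrt(-1))*(-13*6 - 41) = (-1/5*(-31) + I)*(-78 - 41) = (31/5 + I)*(-119) = -3689/5 - 119*I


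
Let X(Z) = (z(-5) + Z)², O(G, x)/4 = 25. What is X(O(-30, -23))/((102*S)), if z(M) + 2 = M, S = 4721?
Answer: 2883/160514 ≈ 0.017961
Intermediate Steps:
O(G, x) = 100 (O(G, x) = 4*25 = 100)
z(M) = -2 + M
X(Z) = (-7 + Z)² (X(Z) = ((-2 - 5) + Z)² = (-7 + Z)²)
X(O(-30, -23))/((102*S)) = (-7 + 100)²/((102*4721)) = 93²/481542 = 8649*(1/481542) = 2883/160514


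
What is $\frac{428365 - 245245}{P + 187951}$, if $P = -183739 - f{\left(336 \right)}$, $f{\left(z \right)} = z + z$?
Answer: $\frac{3052}{59} \approx 51.729$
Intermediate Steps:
$f{\left(z \right)} = 2 z$
$P = -184411$ ($P = -183739 - 2 \cdot 336 = -183739 - 672 = -184411$)
$\frac{428365 - 245245}{P + 187951} = \frac{428365 - 245245}{-184411 + 187951} = \frac{183120}{3540} = 183120 \cdot \frac{1}{3540} = \frac{3052}{59}$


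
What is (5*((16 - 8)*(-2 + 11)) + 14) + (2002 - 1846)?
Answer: 530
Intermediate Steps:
(5*((16 - 8)*(-2 + 11)) + 14) + (2002 - 1846) = (5*(8*9) + 14) + 156 = (5*72 + 14) + 156 = (360 + 14) + 156 = 374 + 156 = 530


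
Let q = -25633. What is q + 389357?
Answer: 363724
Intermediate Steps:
q + 389357 = -25633 + 389357 = 363724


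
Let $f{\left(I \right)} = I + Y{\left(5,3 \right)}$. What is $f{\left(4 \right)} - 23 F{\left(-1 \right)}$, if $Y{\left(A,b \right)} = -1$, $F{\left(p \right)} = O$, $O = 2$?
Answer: $-43$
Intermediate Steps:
$F{\left(p \right)} = 2$
$f{\left(I \right)} = -1 + I$ ($f{\left(I \right)} = I - 1 = -1 + I$)
$f{\left(4 \right)} - 23 F{\left(-1 \right)} = \left(-1 + 4\right) - 46 = 3 - 46 = -43$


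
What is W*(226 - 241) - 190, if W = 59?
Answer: -1075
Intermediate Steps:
W*(226 - 241) - 190 = 59*(226 - 241) - 190 = 59*(-15) - 190 = -885 - 190 = -1075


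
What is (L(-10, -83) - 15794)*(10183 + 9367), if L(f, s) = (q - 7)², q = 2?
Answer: -308283950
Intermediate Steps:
L(f, s) = 25 (L(f, s) = (2 - 7)² = (-5)² = 25)
(L(-10, -83) - 15794)*(10183 + 9367) = (25 - 15794)*(10183 + 9367) = -15769*19550 = -308283950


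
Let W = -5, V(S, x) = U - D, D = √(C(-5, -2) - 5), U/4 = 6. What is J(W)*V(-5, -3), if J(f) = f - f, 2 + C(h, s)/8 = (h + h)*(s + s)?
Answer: 0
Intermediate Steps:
U = 24 (U = 4*6 = 24)
C(h, s) = -16 + 32*h*s (C(h, s) = -16 + 8*((h + h)*(s + s)) = -16 + 8*((2*h)*(2*s)) = -16 + 8*(4*h*s) = -16 + 32*h*s)
D = √299 (D = √((-16 + 32*(-5)*(-2)) - 5) = √((-16 + 320) - 5) = √(304 - 5) = √299 ≈ 17.292)
V(S, x) = 24 - √299
J(f) = 0
J(W)*V(-5, -3) = 0*(24 - √299) = 0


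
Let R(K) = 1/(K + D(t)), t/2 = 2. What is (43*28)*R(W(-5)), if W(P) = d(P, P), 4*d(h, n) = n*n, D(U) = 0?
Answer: 4816/25 ≈ 192.64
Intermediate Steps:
t = 4 (t = 2*2 = 4)
d(h, n) = n**2/4 (d(h, n) = (n*n)/4 = n**2/4)
W(P) = P**2/4
R(K) = 1/K (R(K) = 1/(K + 0) = 1/K)
(43*28)*R(W(-5)) = (43*28)/(((1/4)*(-5)**2)) = 1204/(((1/4)*25)) = 1204/(25/4) = 1204*(4/25) = 4816/25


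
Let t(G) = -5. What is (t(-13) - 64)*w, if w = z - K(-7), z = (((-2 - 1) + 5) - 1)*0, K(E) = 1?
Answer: 69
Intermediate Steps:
z = 0 (z = ((-3 + 5) - 1)*0 = (2 - 1)*0 = 1*0 = 0)
w = -1 (w = 0 - 1*1 = 0 - 1 = -1)
(t(-13) - 64)*w = (-5 - 64)*(-1) = -69*(-1) = 69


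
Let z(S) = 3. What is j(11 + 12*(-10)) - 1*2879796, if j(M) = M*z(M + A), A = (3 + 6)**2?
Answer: -2880123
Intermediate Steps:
A = 81 (A = 9**2 = 81)
j(M) = 3*M (j(M) = M*3 = 3*M)
j(11 + 12*(-10)) - 1*2879796 = 3*(11 + 12*(-10)) - 1*2879796 = 3*(11 - 120) - 2879796 = 3*(-109) - 2879796 = -327 - 2879796 = -2880123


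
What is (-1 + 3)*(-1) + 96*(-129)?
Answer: -12386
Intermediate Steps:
(-1 + 3)*(-1) + 96*(-129) = 2*(-1) - 12384 = -2 - 12384 = -12386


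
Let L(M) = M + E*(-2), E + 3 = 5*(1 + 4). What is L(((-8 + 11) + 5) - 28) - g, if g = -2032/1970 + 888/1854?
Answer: -19311196/304365 ≈ -63.448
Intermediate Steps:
g = -168164/304365 (g = -2032*1/1970 + 888*(1/1854) = -1016/985 + 148/309 = -168164/304365 ≈ -0.55251)
E = 22 (E = -3 + 5*(1 + 4) = -3 + 5*5 = -3 + 25 = 22)
L(M) = -44 + M (L(M) = M + 22*(-2) = M - 44 = -44 + M)
L(((-8 + 11) + 5) - 28) - g = (-44 + (((-8 + 11) + 5) - 28)) - 1*(-168164/304365) = (-44 + ((3 + 5) - 28)) + 168164/304365 = (-44 + (8 - 28)) + 168164/304365 = (-44 - 20) + 168164/304365 = -64 + 168164/304365 = -19311196/304365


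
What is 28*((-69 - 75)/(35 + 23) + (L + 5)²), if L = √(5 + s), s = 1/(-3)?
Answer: 66220/87 + 280*√42/3 ≈ 1366.0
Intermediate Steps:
s = -⅓ ≈ -0.33333
L = √42/3 (L = √(5 - ⅓) = √(14/3) = √42/3 ≈ 2.1602)
28*((-69 - 75)/(35 + 23) + (L + 5)²) = 28*((-69 - 75)/(35 + 23) + (√42/3 + 5)²) = 28*(-144/58 + (5 + √42/3)²) = 28*(-144*1/58 + (5 + √42/3)²) = 28*(-72/29 + (5 + √42/3)²) = -2016/29 + 28*(5 + √42/3)²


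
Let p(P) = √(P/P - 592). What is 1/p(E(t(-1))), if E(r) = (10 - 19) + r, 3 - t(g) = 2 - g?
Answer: -I*√591/591 ≈ -0.041134*I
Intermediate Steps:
t(g) = 1 + g (t(g) = 3 - (2 - g) = 3 + (-2 + g) = 1 + g)
E(r) = -9 + r
p(P) = I*√591 (p(P) = √(1 - 592) = √(-591) = I*√591)
1/p(E(t(-1))) = 1/(I*√591) = -I*√591/591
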